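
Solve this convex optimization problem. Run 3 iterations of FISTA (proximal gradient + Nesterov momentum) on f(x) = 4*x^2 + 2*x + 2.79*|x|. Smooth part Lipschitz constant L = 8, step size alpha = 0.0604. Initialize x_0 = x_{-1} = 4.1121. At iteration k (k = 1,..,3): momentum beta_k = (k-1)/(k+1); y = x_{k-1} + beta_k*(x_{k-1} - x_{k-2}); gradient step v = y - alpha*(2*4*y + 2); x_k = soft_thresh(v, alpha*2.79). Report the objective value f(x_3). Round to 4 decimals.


FISTA on f(x) = 4*x^2 + 2*x + 2.79*|x|
L = 8, alpha = 0.0604
Iteration 1: beta = 0.0, y = 4.1121 + 0.0*(4.1121 - 4.1121) = 4.1121
  grad(y) = 34.8968, v = y - alpha*grad = 2.0043
  prox(v) = soft_thresh(2.0043, 0.1685) = 1.8358
Iteration 2: beta = 0.3333, y = 1.8358 + 0.3333*(1.8358 - 4.1121) = 1.0771
  grad(y) = 10.6165, v = y - alpha*grad = 0.4358
  prox(v) = soft_thresh(0.4358, 0.1685) = 0.2673
Iteration 3: beta = 0.5, y = 0.2673 + 0.5*(0.2673 - 1.8358) = -0.5169
  grad(y) = -2.1356, v = y - alpha*grad = -0.388
  prox(v) = soft_thresh(-0.388, 0.1685) = -0.2194
f(x_3) = 4*(-0.2194)^2 + 2*(-0.2194) + 2.79*|-0.2194| = 0.366


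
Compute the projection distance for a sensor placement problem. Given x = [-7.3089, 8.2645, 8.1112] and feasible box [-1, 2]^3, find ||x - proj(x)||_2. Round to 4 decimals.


Project each component onto [-1, 2].
clip(-7.3089) = -1.0, clip(8.2645) = 2.0, clip(8.1112) = 2.0
Projection = [-1.0, 2.0, 2.0]
Squared diffs: [39.8022, 39.244, 37.3468]
Distance = sqrt(116.393) = 10.7886


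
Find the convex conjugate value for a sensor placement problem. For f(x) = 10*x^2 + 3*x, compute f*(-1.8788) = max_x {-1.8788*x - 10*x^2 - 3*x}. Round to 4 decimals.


f*(y) = sup_x {y*x - a*x^2 - b*x} = sup_x {(y-b)*x - a*x^2}
FOC: (y - b) - 2a*x = 0 => x* = (y - b)/(2a)
x* = (-1.8788 - 3)/(2*10) = -0.2439
f*(-1.8788) = (y-b)^2/(4a) = (-1.8788 - 3)^2/(4*10)
= 23.8027/40 = 0.5951


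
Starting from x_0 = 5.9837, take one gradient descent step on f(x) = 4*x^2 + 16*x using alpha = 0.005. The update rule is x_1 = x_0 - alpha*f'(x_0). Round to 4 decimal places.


We compute the gradient at x_0 and apply the update.
f'(x) = 8*x + 16
f'(5.9837) = 8*5.9837 + 16 = 63.8696
x_1 = 5.9837 - 0.005*63.8696 = 5.6644


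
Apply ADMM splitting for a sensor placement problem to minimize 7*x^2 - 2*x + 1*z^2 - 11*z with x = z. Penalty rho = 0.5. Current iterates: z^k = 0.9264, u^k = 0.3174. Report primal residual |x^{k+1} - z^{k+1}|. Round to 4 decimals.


ADMM iteration with rho = 0.5, z^k = 0.9264, u^k = 0.3174
Step 1: x-update.
Minimize 7*x^2 - 2*x + (0.5/2)*(x - 0.9264 + 0.3174)^2
FOC: (2*7 + 0.5)*x = 2 + 0.5*(0.9264 - 0.3174)
x^{k+1} = 0.1589
Step 2: z-update.
Minimize 1*z^2 - 11*z + (0.5/2)*(0.1589 - z + 0.3174)^2
FOC: (2*1 + 0.5)*z = 11 + 0.5*(0.1589 + 0.3174)
z^{k+1} = 4.4953
Step 3: u-update.
u^{k+1} = 0.3174 + 0.1589 - 4.4953 = -4.0189
Step 4: Primal residual = |0.1589 - 4.4953| = 4.3363


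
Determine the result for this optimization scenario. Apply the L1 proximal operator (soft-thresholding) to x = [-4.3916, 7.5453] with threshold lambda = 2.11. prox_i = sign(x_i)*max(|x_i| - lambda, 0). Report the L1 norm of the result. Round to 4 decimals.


Soft-thresholding with lambda = 2.11:
prox(-4.3916) = sign(-4.3916)*max(|-4.3916| - 2.11, 0) = -2.2816
prox(7.5453) = sign(7.5453)*max(|7.5453| - 2.11, 0) = 5.4353
prox(x) = [-2.2816, 5.4353]
||prox(x)||_1 = 2.2816 + 5.4353 = 7.7169


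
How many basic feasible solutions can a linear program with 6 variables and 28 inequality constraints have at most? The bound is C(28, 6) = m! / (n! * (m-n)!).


Each vertex corresponds to some choice of n active constraints out of m, so the number of vertices is at most C(m, n) = m! / (n!(m-n)!).
m = 28, n = 6
Numerator: 28 * 27 * 26 * 25 * 24 * 23
Denominator: 6! = 720
C(28, 6) = 376740


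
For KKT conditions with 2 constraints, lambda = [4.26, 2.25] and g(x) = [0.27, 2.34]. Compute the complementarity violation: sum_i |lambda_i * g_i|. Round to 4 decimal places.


KKT complementary slackness check:
lambda_1 * g_1 = 4.26 * 0.27 = 1.1502
lambda_2 * g_2 = 2.25 * 2.34 = 5.265
Total violation = 1.1502 + 5.265 = 6.4152


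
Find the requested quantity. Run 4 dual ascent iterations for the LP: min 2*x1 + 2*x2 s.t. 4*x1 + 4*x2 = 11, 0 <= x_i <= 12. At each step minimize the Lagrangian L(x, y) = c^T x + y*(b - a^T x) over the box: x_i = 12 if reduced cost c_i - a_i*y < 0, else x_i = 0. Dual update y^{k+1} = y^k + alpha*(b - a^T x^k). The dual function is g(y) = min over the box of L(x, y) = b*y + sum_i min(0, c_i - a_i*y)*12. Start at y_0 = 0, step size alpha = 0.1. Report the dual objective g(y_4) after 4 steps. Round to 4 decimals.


Dual ascent for LP: min 2*x1 + 2*x2, 4*x1 + 4*x2 = 11, 0 <= x_i <= 12
Step 1: y^k = 0.0, reduced costs: (2.0, 2.0)
  x^k = (0.0, 0.0), subgradient = b - a^T x = 11.0
  y^{k+1} = 0.0 + 0.1*11.0 = 1.1
Step 2: y^k = 1.1, reduced costs: (-2.4, -2.4)
  x^k = (12.0, 12.0), subgradient = b - a^T x = -85.0
  y^{k+1} = 1.1 + 0.1*-85.0 = -7.4
Step 3: y^k = -7.4, reduced costs: (31.6, 31.6)
  x^k = (0.0, 0.0), subgradient = b - a^T x = 11.0
  y^{k+1} = -7.4 + 0.1*11.0 = -6.3
Step 4: y^k = -6.3, reduced costs: (27.2, 27.2)
  x^k = (0.0, 0.0), subgradient = b - a^T x = 11.0
  y^{k+1} = -6.3 + 0.1*11.0 = -5.2
Dual objective at y_4 = -5.2: reduced costs (22.8, 22.8), box minimizer x = (0.0, 0.0)
g(y_4) = b*y + (c1 - a1*y)*x1 + (c2 - a2*y)*x2 = 11*(-5.2) + 22.8*0.0 + 22.8*0.0 = -57.2 + 0.0 + 0.0 = -57.2


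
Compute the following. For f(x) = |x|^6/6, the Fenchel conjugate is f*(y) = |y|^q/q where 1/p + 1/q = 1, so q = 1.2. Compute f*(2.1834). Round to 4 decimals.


The conjugate exponent q satisfies 1/p + 1/q = 1.
p = 6, so q = 6/(6 - 1) = 1.2
|y|^q = 2.1834^1.2 = 2.5525
f*(2.1834) = 2.5525 / 1.2 = 2.1271


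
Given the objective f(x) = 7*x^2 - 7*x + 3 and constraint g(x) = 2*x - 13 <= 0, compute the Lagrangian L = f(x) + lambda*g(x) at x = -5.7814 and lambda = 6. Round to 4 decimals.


Step 1: Evaluate f(x).
f(-5.7814) = 7*(-5.7814)^2 - 7*(-5.7814) + 3 = 277.4419
Step 2: Evaluate g(x).
g(-5.7814) = 2*-5.7814 - 13 = -24.5628
Step 3: Compute Lagrangian.
L = 277.4419 + 6*-24.5628 = 130.0651


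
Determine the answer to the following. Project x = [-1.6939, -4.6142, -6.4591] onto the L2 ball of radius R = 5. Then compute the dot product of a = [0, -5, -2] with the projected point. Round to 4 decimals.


Step 1: Compute ||x|| (intermediates to 6 decimals).
||x|| = sqrt((-1.6939)^2 + (-4.6142)^2 + (-6.4591)^2) = 8.116656
Step 2: Project.
Since ||x|| > R, scale = R/||x|| = 5/8.116656 = 0.616017, proj(x) = scale * x
proj(x) = [-1.043471, -2.842426, -3.978915]
Step 3: Dot product.
a^T * proj(x) = 0*(-1.043471) - 5*(-2.842426) - 2*(-3.978915) = 22.17


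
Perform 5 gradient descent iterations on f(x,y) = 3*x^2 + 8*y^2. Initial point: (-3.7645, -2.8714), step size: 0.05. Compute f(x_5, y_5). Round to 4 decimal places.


Gradient descent on f(x,y) = 3*x^2 + 8*y^2.
Starting point: (-3.7645, -2.8714), alpha = 0.05
Step 1: grad_x = 2*3*-3.7645 = -22.587, grad_y = 2*8*-2.8714 = -45.9424
  x_1 = -3.7645 - 0.05*-22.587 = -2.6352
  y_1 = -2.8714 - 0.05*-45.9424 = -0.5743
Step 2: grad_x = 2*3*-2.6352 = -15.8109, grad_y = 2*8*-0.5743 = -9.1885
  x_2 = -2.6352 - 0.05*-15.8109 = -1.8446
  y_2 = -0.5743 - 0.05*-9.1885 = -0.1149
Step 3: grad_x = 2*3*-1.8446 = -11.0676, grad_y = 2*8*-0.1149 = -1.8377
  x_3 = -1.8446 - 0.05*-11.0676 = -1.2912
  y_3 = -0.1149 - 0.05*-1.8377 = -0.023
Step 4: grad_x = 2*3*-1.2912 = -7.7473, grad_y = 2*8*-0.023 = -0.3675
  x_4 = -1.2912 - 0.05*-7.7473 = -0.9039
  y_4 = -0.023 - 0.05*-0.3675 = -0.0046
Step 5: grad_x = 2*3*-0.9039 = -5.4231, grad_y = 2*8*-0.0046 = -0.0735
  x_5 = -0.9039 - 0.05*-5.4231 = -0.6327
  y_5 = -0.0046 - 0.05*-0.0735 = -0.0009
f(-0.6327, -0.0009) = 3*(-0.6327)^2 + 8*(-0.0009)^2 = 1.2009


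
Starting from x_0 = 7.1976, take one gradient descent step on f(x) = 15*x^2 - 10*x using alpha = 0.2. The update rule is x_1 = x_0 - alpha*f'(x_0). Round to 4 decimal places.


We compute the gradient at x_0 and apply the update.
f'(x) = 30*x - 10
f'(7.1976) = 30*7.1976 - 10 = 205.928
x_1 = 7.1976 - 0.2*205.928 = -33.988


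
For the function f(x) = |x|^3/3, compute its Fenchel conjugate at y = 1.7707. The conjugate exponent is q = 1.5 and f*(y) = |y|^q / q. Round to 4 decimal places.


The conjugate exponent q satisfies 1/p + 1/q = 1.
p = 3, so q = 3/(3 - 1) = 1.5
|y|^q = 1.7707^1.5 = 2.3562
f*(1.7707) = 2.3562 / 1.5 = 1.5708


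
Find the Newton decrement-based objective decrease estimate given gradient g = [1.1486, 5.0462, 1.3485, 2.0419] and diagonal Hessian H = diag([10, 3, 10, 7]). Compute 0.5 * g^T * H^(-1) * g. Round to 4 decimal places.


Step 1: H is diagonal, so H^(-1) * g = [0.1149, 1.6821, 0.1349, 0.2917].
Step 2: g^T H^(-1) g = sum_i g_i^2 / H_ii
  = (1.1486)^2/10 + (5.0462)^2/3 + (1.3485)^2/10 + (2.0419)^2/7
  = 0.1319 + 8.488 + 0.1818 + 0.5956 = 9.3974
Step 3: Objective decrease = 0.5 * g^T H^(-1) g = 4.6987


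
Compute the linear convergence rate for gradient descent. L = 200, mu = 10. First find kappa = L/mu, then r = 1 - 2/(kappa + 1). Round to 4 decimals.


Step 1: Compute the condition number.
kappa = L/mu = 200/10 = 20.0
Step 2: Compute the convergence rate.
r = 1 - 2/(kappa + 1) = 1 - 2*mu/(L + mu) = (L - mu)/(L + mu) = 190/210 = 0.9048


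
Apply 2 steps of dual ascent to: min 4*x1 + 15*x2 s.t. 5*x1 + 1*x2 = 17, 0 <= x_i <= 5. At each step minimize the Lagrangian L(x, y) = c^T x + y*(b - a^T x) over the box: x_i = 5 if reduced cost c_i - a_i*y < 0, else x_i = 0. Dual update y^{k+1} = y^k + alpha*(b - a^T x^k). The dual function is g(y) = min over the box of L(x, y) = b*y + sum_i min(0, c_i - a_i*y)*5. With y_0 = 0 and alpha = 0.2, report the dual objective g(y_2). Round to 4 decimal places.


Dual ascent for LP: min 4*x1 + 15*x2, 5*x1 + 1*x2 = 17, 0 <= x_i <= 5
Step 1: y^k = 0.0, reduced costs: (4.0, 15.0)
  x^k = (0.0, 0.0), subgradient = b - a^T x = 17.0
  y^{k+1} = 0.0 + 0.2*17.0 = 3.4
Step 2: y^k = 3.4, reduced costs: (-13.0, 11.6)
  x^k = (5.0, 0.0), subgradient = b - a^T x = -8.0
  y^{k+1} = 3.4 + 0.2*-8.0 = 1.8
Dual objective at y_2 = 1.8: reduced costs (-5.0, 13.2), box minimizer x = (5.0, 0.0)
g(y_2) = b*y + (c1 - a1*y)*x1 + (c2 - a2*y)*x2 = 17*1.8 + (-5.0)*5.0 + 13.2*0.0 = 30.6 - 25.0 + 0.0 = 5.6


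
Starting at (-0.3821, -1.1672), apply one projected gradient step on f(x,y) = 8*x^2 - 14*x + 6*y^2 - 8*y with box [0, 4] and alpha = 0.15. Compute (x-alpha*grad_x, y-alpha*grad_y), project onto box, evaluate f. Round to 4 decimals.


Step 1: Compute gradient at (-0.3821, -1.1672).
grad_x = 2*8*-0.3821 - 14 = -20.1136
grad_y = 2*6*-1.1672 - 8 = -22.0064
Step 2: Gradient step.
x_raw = -0.3821 - 0.15*-20.1136 = 2.6349
y_raw = -1.1672 - 0.15*-22.0064 = 2.1338
Step 3: Project onto [0, 4].
x_proj = clip(2.6349) = 2.6349
y_proj = clip(2.1338) = 2.1338
Step 4: Evaluate f.
f(2.6349, 2.1338) = 28.9016


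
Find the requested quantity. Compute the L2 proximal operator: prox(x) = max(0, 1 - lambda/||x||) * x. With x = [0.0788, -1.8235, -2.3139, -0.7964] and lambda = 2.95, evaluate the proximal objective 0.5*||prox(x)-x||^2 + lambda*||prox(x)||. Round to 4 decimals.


Step 1: Compute ||x||.
||x|| = 3.0528
Step 2: Compute scaling factor.
scale = max(0, 1 - 2.95/3.0528) = 0.0337
Step 3: prox(x) = [0.0027, -0.0614, -0.0779, -0.0268]
||prox(x)|| = 0.1028
Step 4: Proximal objective.
0.5*||prox-x||^2 = 4.3513
lambda*||prox|| = 0.3033
Total = 4.6546


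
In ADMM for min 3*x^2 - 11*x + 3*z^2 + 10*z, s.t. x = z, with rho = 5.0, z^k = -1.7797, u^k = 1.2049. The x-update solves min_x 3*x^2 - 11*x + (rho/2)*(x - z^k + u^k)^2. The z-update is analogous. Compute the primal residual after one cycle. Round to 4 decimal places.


ADMM iteration with rho = 5.0, z^k = -1.7797, u^k = 1.2049
Step 1: x-update.
Minimize 3*x^2 - 11*x + (5.0/2)*(x + 1.7797 + 1.2049)^2
FOC: (2*3 + 5.0)*x = 11 + 5.0*(-1.7797 - 1.2049)
x^{k+1} = -0.3566
Step 2: z-update.
Minimize 3*z^2 + 10*z + (5.0/2)*(-0.3566 - z + 1.2049)^2
FOC: (2*3 + 5.0)*z = -10 + 5.0*(-0.3566 + 1.2049)
z^{k+1} = -0.5235
Step 3: u-update.
u^{k+1} = 1.2049 - 0.3566 + 0.5235 = 1.3718
Step 4: Primal residual = |-0.3566 + 0.5235| = 0.1669


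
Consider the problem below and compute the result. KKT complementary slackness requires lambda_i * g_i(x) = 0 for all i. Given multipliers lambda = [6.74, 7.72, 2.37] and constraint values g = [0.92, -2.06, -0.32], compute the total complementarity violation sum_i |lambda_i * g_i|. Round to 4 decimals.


KKT complementary slackness check:
lambda_1 * g_1 = 6.74 * 0.92 = 6.2008
lambda_2 * g_2 = 7.72 * -2.06 = -15.9032
lambda_3 * g_3 = 2.37 * -0.32 = -0.7584
Total violation = 6.2008 + 15.9032 + 0.7584 = 22.8624


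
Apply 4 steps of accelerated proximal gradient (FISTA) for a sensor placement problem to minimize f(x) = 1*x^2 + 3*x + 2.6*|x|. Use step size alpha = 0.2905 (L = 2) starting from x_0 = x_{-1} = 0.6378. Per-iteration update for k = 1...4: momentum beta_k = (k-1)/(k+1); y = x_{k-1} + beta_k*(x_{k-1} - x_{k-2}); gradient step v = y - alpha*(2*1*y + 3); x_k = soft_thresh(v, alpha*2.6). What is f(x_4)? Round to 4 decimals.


FISTA on f(x) = 1*x^2 + 3*x + 2.6*|x|
L = 2, alpha = 0.2905
Iteration 1: beta = 0.0, y = 0.6378 + 0.0*(0.6378 - 0.6378) = 0.6378
  grad(y) = 4.2756, v = y - alpha*grad = -0.6043
  prox(v) = soft_thresh(-0.6043, 0.7553) = 0.0
Iteration 2: beta = 0.3333, y = 0.0 + 0.3333*(0.0 - 0.6378) = -0.2126
  grad(y) = 2.5748, v = y - alpha*grad = -0.9606
  prox(v) = soft_thresh(-0.9606, 0.7553) = -0.2053
Iteration 3: beta = 0.5, y = -0.2053 + 0.5*(-0.2053 - 0.0) = -0.3079
  grad(y) = 2.3842, v = y - alpha*grad = -1.0005
  prox(v) = soft_thresh(-1.0005, 0.7553) = -0.2452
Iteration 4: beta = 0.6, y = -0.2452 + 0.6*(-0.2452 + 0.2053) = -0.2692
  grad(y) = 2.4616, v = y - alpha*grad = -0.9843
  prox(v) = soft_thresh(-0.9843, 0.7553) = -0.229
f(x_4) = 1*(-0.229)^2 + 3*(-0.229) + 2.6*|-0.229| = -0.0392


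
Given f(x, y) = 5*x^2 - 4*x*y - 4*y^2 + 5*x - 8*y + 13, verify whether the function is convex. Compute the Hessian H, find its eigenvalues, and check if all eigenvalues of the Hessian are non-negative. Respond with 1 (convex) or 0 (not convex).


The Hessian of f(x,y) = 5*x^2 - 4*x*y - 4*y^2 + 5*x - 8*y + 13 is:
H = [[10, -4], [-4, -8]]
Trace = 10 - 8 = 2
Determinant = 10*-8 - (-4)^2 = -96
Discriminant = (2)^2 - 4*-96 = 388.0
Eigenvalues: lambda_1 = -8.8489, lambda_2 = 10.8489
The function is not convex.

0


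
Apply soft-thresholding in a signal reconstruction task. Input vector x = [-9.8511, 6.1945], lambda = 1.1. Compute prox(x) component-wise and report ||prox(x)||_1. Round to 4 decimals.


Soft-thresholding with lambda = 1.1:
prox(-9.8511) = sign(-9.8511)*max(|-9.8511| - 1.1, 0) = -8.7511
prox(6.1945) = sign(6.1945)*max(|6.1945| - 1.1, 0) = 5.0945
prox(x) = [-8.7511, 5.0945]
||prox(x)||_1 = 8.7511 + 5.0945 = 13.8456


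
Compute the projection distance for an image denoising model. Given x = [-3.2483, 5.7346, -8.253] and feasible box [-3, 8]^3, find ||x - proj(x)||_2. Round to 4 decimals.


Project each component onto [-3, 8].
clip(-3.2483) = -3.0, clip(5.7346) = 5.7346, clip(-8.253) = -3.0
Projection = [-3.0, 5.7346, -3.0]
Squared diffs: [0.0617, 0.0, 27.594]
Distance = sqrt(27.6557) = 5.2589


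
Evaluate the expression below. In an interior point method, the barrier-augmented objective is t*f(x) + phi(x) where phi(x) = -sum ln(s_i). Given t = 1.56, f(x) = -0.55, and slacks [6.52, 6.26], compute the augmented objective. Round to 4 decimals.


Step 1: Compute log-barrier.
ln values: [1.8749, 1.8342]
phi = -(1.8749 + 1.8342) = -3.7091
Step 2: Compute augmented objective.
t*f(x) = 1.56*-0.55 = -0.858
Total = -0.858 - 3.7091 = -4.5671


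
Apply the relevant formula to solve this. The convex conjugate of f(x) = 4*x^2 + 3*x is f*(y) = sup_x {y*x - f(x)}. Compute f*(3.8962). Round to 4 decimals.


f*(y) = sup_x {y*x - a*x^2 - b*x} = sup_x {(y-b)*x - a*x^2}
FOC: (y - b) - 2a*x = 0 => x* = (y - b)/(2a)
x* = (3.8962 - 3)/(2*4) = 0.112
f*(3.8962) = (y-b)^2/(4a) = (3.8962 - 3)^2/(4*4)
= 0.8032/16 = 0.0502


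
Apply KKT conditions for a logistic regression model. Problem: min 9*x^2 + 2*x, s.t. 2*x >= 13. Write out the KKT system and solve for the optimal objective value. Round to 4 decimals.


Step 1: Try lambda = 0 (constraint inactive).
x_unc = -2/(2*9) = -0.1111
Check: 2*-0.1111 = -0.2222 < 13 -- violated!
Step 2: Constraint must be active: 2*x = 13
x* = 13/2 = 6.5
lambda = (2*9*6.5 + 2)/2 = 59.5
Step 3: Compute optimal value.
f(x*) = 9*6.5^2 + 2*6.5 = 393.25


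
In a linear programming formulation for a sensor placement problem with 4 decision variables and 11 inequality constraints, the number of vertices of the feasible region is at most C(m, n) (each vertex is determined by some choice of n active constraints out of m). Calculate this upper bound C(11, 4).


Each vertex corresponds to some choice of n active constraints out of m, so the number of vertices is at most C(m, n) = m! / (n!(m-n)!).
m = 11, n = 4
Numerator: 11 * 10 * 9 * 8
Denominator: 4! = 24
C(11, 4) = 330


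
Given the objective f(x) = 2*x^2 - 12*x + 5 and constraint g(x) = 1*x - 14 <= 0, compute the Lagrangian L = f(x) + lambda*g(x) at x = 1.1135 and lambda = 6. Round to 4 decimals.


Step 1: Evaluate f(x).
f(1.1135) = 2*1.1135^2 - 12*1.1135 + 5 = -5.8822
Step 2: Evaluate g(x).
g(1.1135) = 1*1.1135 - 14 = -12.8865
Step 3: Compute Lagrangian.
L = -5.8822 + 6*-12.8865 = -83.2012


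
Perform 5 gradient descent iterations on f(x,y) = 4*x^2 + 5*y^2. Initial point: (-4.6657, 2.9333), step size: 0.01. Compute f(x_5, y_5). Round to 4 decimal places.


Gradient descent on f(x,y) = 4*x^2 + 5*y^2.
Starting point: (-4.6657, 2.9333), alpha = 0.01
Step 1: grad_x = 2*4*-4.6657 = -37.3256, grad_y = 2*5*2.9333 = 29.333
  x_1 = -4.6657 - 0.01*-37.3256 = -4.2924
  y_1 = 2.9333 - 0.01*29.333 = 2.64
Step 2: grad_x = 2*4*-4.2924 = -34.3396, grad_y = 2*5*2.64 = 26.3997
  x_2 = -4.2924 - 0.01*-34.3396 = -3.949
  y_2 = 2.64 - 0.01*26.3997 = 2.376
Step 3: grad_x = 2*4*-3.949 = -31.5924, grad_y = 2*5*2.376 = 23.7597
  x_3 = -3.949 - 0.01*-31.5924 = -3.6331
  y_3 = 2.376 - 0.01*23.7597 = 2.1384
Step 4: grad_x = 2*4*-3.6331 = -29.065, grad_y = 2*5*2.1384 = 21.3838
  x_4 = -3.6331 - 0.01*-29.065 = -3.3425
  y_4 = 2.1384 - 0.01*21.3838 = 1.9245
Step 5: grad_x = 2*4*-3.3425 = -26.7398, grad_y = 2*5*1.9245 = 19.2454
  x_5 = -3.3425 - 0.01*-26.7398 = -3.0751
  y_5 = 1.9245 - 0.01*19.2454 = 1.7321
f(-3.0751, 1.7321) = 4*(-3.0751)^2 + 5*1.7321^2 = 52.825


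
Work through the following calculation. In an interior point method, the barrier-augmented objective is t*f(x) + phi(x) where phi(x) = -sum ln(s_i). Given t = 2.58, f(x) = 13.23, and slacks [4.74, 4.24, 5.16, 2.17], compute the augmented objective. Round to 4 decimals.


Step 1: Compute log-barrier.
ln values: [1.556, 1.4446, 1.6409, 0.7747]
phi = -(1.556 + 1.4446 + 1.6409 + 0.7747) = -5.4163
Step 2: Compute augmented objective.
t*f(x) = 2.58*13.23 = 34.1334
Total = 34.1334 - 5.4163 = 28.7171


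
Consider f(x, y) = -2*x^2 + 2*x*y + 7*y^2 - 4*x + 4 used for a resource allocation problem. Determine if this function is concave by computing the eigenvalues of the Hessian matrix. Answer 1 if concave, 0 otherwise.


The Hessian of f(x,y) = -2*x^2 + 2*x*y + 7*y^2 - 4*x + 4 is:
H = [[-4, 2], [2, 14]]
Trace = -4 + 14 = 10
Determinant = -4*14 - (2)^2 = -60
Discriminant = (10)^2 - 4*-60 = 340.0
Eigenvalues: lambda_1 = -4.2195, lambda_2 = 14.2195
The function is not concave.

0


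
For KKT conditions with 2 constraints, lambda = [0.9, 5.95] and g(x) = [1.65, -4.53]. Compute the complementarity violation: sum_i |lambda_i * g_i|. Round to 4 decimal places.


KKT complementary slackness check:
lambda_1 * g_1 = 0.9 * 1.65 = 1.485
lambda_2 * g_2 = 5.95 * -4.53 = -26.9535
Total violation = 1.485 + 26.9535 = 28.4385


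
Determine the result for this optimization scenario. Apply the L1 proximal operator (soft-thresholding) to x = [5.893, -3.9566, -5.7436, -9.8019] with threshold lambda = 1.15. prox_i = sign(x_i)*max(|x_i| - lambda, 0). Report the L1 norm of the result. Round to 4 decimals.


Soft-thresholding with lambda = 1.15:
prox(5.893) = sign(5.893)*max(|5.893| - 1.15, 0) = 4.743
prox(-3.9566) = sign(-3.9566)*max(|-3.9566| - 1.15, 0) = -2.8066
prox(-5.7436) = sign(-5.7436)*max(|-5.7436| - 1.15, 0) = -4.5936
prox(-9.8019) = sign(-9.8019)*max(|-9.8019| - 1.15, 0) = -8.6519
prox(x) = [4.743, -2.8066, -4.5936, -8.6519]
||prox(x)||_1 = 4.743 + 2.8066 + 4.5936 + 8.6519 = 20.7951


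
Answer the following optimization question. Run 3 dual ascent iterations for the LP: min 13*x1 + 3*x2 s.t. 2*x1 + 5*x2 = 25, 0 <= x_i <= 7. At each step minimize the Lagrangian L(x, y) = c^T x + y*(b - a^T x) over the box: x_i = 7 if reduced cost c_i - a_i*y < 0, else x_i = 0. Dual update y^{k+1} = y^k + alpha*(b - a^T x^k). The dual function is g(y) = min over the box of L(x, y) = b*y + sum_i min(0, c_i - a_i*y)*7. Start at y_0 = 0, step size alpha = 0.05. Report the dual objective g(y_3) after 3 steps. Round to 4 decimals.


Dual ascent for LP: min 13*x1 + 3*x2, 2*x1 + 5*x2 = 25, 0 <= x_i <= 7
Step 1: y^k = 0.0, reduced costs: (13.0, 3.0)
  x^k = (0.0, 0.0), subgradient = b - a^T x = 25.0
  y^{k+1} = 0.0 + 0.05*25.0 = 1.25
Step 2: y^k = 1.25, reduced costs: (10.5, -3.25)
  x^k = (0.0, 7.0), subgradient = b - a^T x = -10.0
  y^{k+1} = 1.25 + 0.05*-10.0 = 0.75
Step 3: y^k = 0.75, reduced costs: (11.5, -0.75)
  x^k = (0.0, 7.0), subgradient = b - a^T x = -10.0
  y^{k+1} = 0.75 + 0.05*-10.0 = 0.25
Dual objective at y_3 = 0.25: reduced costs (12.5, 1.75), box minimizer x = (0.0, 0.0)
g(y_3) = b*y + (c1 - a1*y)*x1 + (c2 - a2*y)*x2 = 25*0.25 + 12.5*0.0 + 1.75*0.0 = 6.25 + 0.0 + 0.0 = 6.25


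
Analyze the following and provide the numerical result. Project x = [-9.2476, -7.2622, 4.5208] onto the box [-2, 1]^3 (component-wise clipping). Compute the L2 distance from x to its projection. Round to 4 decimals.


Project each component onto [-2, 1].
clip(-9.2476) = -2.0, clip(-7.2622) = -2.0, clip(4.5208) = 1.0
Projection = [-2.0, -2.0, 1.0]
Squared diffs: [52.5277, 27.6907, 12.396]
Distance = sqrt(92.6144) = 9.6236


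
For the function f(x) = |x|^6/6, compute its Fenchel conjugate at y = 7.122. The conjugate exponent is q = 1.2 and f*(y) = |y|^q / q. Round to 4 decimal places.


The conjugate exponent q satisfies 1/p + 1/q = 1.
p = 6, so q = 6/(6 - 1) = 1.2
|y|^q = 7.122^1.2 = 10.5468
f*(7.122) = 10.5468 / 1.2 = 8.789


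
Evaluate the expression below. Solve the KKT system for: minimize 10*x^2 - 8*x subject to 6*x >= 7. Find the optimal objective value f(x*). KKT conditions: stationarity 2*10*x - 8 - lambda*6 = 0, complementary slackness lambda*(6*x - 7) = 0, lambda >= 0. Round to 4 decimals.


Step 1: Try lambda = 0 (constraint inactive).
x_unc = 8/(2*10) = 0.4
Check: 6*0.4 = 2.4 < 7 -- violated!
Step 2: Constraint must be active: 6*x = 7
x* = 7/6 = 1.1667 (rounded; the exact value 7/6 is used below)
lambda = (2*10*(7/6) - 8)/6 = 2.5556
Step 3: Compute optimal value.
f(x*) = 10*(7/6)^2 - 8*(7/6) = 4.2778


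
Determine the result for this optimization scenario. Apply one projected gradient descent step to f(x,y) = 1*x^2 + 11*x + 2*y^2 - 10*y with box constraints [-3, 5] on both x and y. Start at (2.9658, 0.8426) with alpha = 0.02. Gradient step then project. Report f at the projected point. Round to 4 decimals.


Step 1: Compute gradient at (2.9658, 0.8426).
grad_x = 2*1*2.9658 + 11 = 16.9316
grad_y = 2*2*0.8426 - 10 = -6.6296
Step 2: Gradient step.
x_raw = 2.9658 - 0.02*16.9316 = 2.6272
y_raw = 0.8426 - 0.02*-6.6296 = 0.9752
Step 3: Project onto [-3, 5].
x_proj = clip(2.6272) = 2.6272
y_proj = clip(0.9752) = 0.9752
Step 4: Evaluate f.
f(2.6272, 0.9752) = 27.9509


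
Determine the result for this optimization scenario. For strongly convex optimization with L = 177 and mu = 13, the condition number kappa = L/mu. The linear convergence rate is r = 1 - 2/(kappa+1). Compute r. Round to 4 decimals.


Step 1: Compute the condition number.
kappa = L/mu = 177/13 = 13.6154
Step 2: Compute the convergence rate.
r = 1 - 2/(kappa + 1) = 1 - 2*mu/(L + mu) = (L - mu)/(L + mu) = 164/190 = 0.8632


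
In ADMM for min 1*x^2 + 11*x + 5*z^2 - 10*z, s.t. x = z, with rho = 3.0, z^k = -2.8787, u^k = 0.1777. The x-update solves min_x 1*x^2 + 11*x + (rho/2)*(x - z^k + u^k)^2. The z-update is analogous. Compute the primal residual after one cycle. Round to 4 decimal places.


ADMM iteration with rho = 3.0, z^k = -2.8787, u^k = 0.1777
Step 1: x-update.
Minimize 1*x^2 + 11*x + (3.0/2)*(x + 2.8787 + 0.1777)^2
FOC: (2*1 + 3.0)*x = -11 + 3.0*(-2.8787 - 0.1777)
x^{k+1} = -4.0338
Step 2: z-update.
Minimize 5*z^2 - 10*z + (3.0/2)*(-4.0338 - z + 0.1777)^2
FOC: (2*5 + 3.0)*z = 10 + 3.0*(-4.0338 + 0.1777)
z^{k+1} = -0.1206
Step 3: u-update.
u^{k+1} = 0.1777 - 4.0338 + 0.1206 = -3.7355
Step 4: Primal residual = |-4.0338 + 0.1206| = 3.9132


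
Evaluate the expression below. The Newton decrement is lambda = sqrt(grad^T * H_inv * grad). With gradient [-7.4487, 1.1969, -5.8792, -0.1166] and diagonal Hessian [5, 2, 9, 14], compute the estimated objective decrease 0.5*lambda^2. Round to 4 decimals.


Step 1: H is diagonal, so H^(-1) * g = [-1.4897, 0.5985, -0.6532, -0.0083].
Step 2: g^T H^(-1) g = sum_i g_i^2 / H_ii
  = (-7.4487)^2/5 + (1.1969)^2/2 + (-5.8792)^2/9 + (-0.1166)^2/14
  = 11.0966 + 0.7163 + 3.8406 + 0.001 = 15.6544
Step 3: Objective decrease = 0.5 * g^T H^(-1) g = 7.8272


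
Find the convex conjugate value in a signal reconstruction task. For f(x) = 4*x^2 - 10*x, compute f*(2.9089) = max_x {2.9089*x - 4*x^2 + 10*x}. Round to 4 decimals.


f*(y) = sup_x {y*x - a*x^2 - b*x} = sup_x {(y-b)*x - a*x^2}
FOC: (y - b) - 2a*x = 0 => x* = (y - b)/(2a)
x* = (2.9089 + 10)/(2*4) = 1.6136
f*(2.9089) = (y-b)^2/(4a) = (2.9089 + 10)^2/(4*4)
= 166.6397/16 = 10.415


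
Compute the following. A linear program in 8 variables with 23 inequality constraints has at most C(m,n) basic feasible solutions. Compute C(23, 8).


Each vertex corresponds to some choice of n active constraints out of m, so the number of vertices is at most C(m, n) = m! / (n!(m-n)!).
m = 23, n = 8
Numerator: 23 * 22 * 21 * 20 * 19 * 18 * 17 * 16
Denominator: 8! = 40320
C(23, 8) = 490314


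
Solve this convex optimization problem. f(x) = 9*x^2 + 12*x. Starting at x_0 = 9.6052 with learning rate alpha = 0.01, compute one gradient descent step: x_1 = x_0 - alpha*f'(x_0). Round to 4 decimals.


We compute the gradient at x_0 and apply the update.
f'(x) = 18*x + 12
f'(9.6052) = 18*9.6052 + 12 = 184.8936
x_1 = 9.6052 - 0.01*184.8936 = 7.7563


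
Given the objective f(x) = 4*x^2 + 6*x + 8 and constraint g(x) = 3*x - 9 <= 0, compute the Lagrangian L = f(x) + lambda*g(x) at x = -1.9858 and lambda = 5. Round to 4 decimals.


Step 1: Evaluate f(x).
f(-1.9858) = 4*(-1.9858)^2 + 6*(-1.9858) + 8 = 11.8588
Step 2: Evaluate g(x).
g(-1.9858) = 3*-1.9858 - 9 = -14.9574
Step 3: Compute Lagrangian.
L = 11.8588 + 5*-14.9574 = -62.9282


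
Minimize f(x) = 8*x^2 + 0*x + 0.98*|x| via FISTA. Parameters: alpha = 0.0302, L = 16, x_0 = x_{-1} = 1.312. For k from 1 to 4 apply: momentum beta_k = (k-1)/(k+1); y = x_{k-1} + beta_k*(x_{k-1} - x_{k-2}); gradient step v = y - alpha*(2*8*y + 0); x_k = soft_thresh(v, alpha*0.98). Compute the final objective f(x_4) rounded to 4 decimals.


FISTA on f(x) = 8*x^2 + 0*x + 0.98*|x|
L = 16, alpha = 0.0302
Iteration 1: beta = 0.0, y = 1.312 + 0.0*(1.312 - 1.312) = 1.312
  grad(y) = 20.992, v = y - alpha*grad = 0.678
  prox(v) = soft_thresh(0.678, 0.0296) = 0.6484
Iteration 2: beta = 0.3333, y = 0.6484 + 0.3333*(0.6484 - 1.312) = 0.4273
  grad(y) = 6.8362, v = y - alpha*grad = 0.2208
  prox(v) = soft_thresh(0.2208, 0.0296) = 0.1912
Iteration 3: beta = 0.5, y = 0.1912 + 0.5*(0.1912 - 0.6484) = -0.0374
  grad(y) = -0.5985, v = y - alpha*grad = -0.0193
  prox(v) = soft_thresh(-0.0193, 0.0296) = 0.0
Iteration 4: beta = 0.6, y = 0.0 + 0.6*(0.0 - 0.1912) = -0.1147
  grad(y) = -1.8356, v = y - alpha*grad = -0.0593
  prox(v) = soft_thresh(-0.0593, 0.0296) = -0.0297
f(x_4) = 8*(-0.0297)^2 + 0*(-0.0297) + 0.98*|-0.0297| = 0.0362


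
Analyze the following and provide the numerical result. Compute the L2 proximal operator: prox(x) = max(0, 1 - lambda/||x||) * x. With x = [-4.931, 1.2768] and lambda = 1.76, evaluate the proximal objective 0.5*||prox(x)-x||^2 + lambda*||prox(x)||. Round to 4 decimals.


Step 1: Compute ||x||.
||x|| = 5.0936
Step 2: Compute scaling factor.
scale = max(0, 1 - 1.76/5.0936) = 0.6545
Step 3: prox(x) = [-3.2272, 0.8356]
||prox(x)|| = 3.3336
Step 4: Proximal objective.
0.5*||prox-x||^2 = 1.5488
lambda*||prox|| = 5.8671
Total = 7.416


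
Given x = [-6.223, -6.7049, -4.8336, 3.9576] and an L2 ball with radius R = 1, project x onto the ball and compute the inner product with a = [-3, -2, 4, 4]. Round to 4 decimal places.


Step 1: Compute ||x|| (intermediates to 6 decimals).
||x|| = sqrt((-6.223)^2 + (-6.7049)^2 + (-4.8336)^2 + 3.9576^2) = 11.077351
Step 2: Project.
Since ||x|| > R, scale = R/||x|| = 1/11.077351 = 0.090274, proj(x) = scale * x
proj(x) = [-0.561775, -0.605278, -0.436348, 0.357268]
Step 3: Dot product.
a^T * proj(x) = -3*(-0.561775) - 2*(-0.605278) + 4*(-0.436348) + 4*0.357268 = 2.5796


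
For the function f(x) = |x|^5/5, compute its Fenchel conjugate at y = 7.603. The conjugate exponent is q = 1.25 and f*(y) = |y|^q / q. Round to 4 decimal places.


The conjugate exponent q satisfies 1/p + 1/q = 1.
p = 5, so q = 5/(5 - 1) = 1.25
|y|^q = 7.603^1.25 = 12.625
f*(7.603) = 12.625 / 1.25 = 10.1


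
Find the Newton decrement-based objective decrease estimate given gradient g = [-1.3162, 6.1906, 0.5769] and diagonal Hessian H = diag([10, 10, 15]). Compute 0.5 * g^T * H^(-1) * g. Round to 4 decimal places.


Step 1: H is diagonal, so H^(-1) * g = [-0.1316, 0.6191, 0.0385].
Step 2: g^T H^(-1) g = sum_i g_i^2 / H_ii
  = (-1.3162)^2/10 + (6.1906)^2/10 + (0.5769)^2/15
  = 0.1732 + 3.8324 + 0.0222 = 4.0278
Step 3: Objective decrease = 0.5 * g^T H^(-1) g = 2.0139


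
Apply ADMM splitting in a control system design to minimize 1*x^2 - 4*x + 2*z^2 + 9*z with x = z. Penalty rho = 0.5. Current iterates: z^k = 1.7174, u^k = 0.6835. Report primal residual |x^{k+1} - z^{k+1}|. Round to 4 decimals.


ADMM iteration with rho = 0.5, z^k = 1.7174, u^k = 0.6835
Step 1: x-update.
Minimize 1*x^2 - 4*x + (0.5/2)*(x - 1.7174 + 0.6835)^2
FOC: (2*1 + 0.5)*x = 4 + 0.5*(1.7174 - 0.6835)
x^{k+1} = 1.8068
Step 2: z-update.
Minimize 2*z^2 + 9*z + (0.5/2)*(1.8068 - z + 0.6835)^2
FOC: (2*2 + 0.5)*z = -9 + 0.5*(1.8068 + 0.6835)
z^{k+1} = -1.7233
Step 3: u-update.
u^{k+1} = 0.6835 + 1.8068 + 1.7233 = 4.2136
Step 4: Primal residual = |1.8068 + 1.7233| = 3.5301


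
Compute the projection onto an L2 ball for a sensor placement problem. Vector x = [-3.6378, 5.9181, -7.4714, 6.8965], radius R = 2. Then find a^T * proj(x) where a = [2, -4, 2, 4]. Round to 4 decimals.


Step 1: Compute ||x|| (intermediates to 6 decimals).
||x|| = sqrt((-3.6378)^2 + 5.9181^2 + (-7.4714)^2 + 6.8965^2) = 12.314261
Step 2: Project.
Since ||x|| > R, scale = R/||x|| = 2/12.314261 = 0.162413, proj(x) = scale * x
proj(x) = [-0.590826, 0.961176, -1.213452, 1.120081]
Step 3: Dot product.
a^T * proj(x) = 2*(-0.590826) - 4*0.961176 + 2*(-1.213452) + 4*1.120081 = -2.9729


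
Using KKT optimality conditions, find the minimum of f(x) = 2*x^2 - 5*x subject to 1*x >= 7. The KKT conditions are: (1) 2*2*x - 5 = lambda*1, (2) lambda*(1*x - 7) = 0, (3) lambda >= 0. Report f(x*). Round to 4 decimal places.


Step 1: Try lambda = 0 (constraint inactive).
x_unc = 5/(2*2) = 1.25
Check: 1*1.25 = 1.25 < 7 -- violated!
Step 2: Constraint must be active: 1*x = 7
x* = 7/1 = 7.0
lambda = (2*2*7.0 - 5)/1 = 23.0
Step 3: Compute optimal value.
f(x*) = 2*7.0^2 - 5*7.0 = 63.0


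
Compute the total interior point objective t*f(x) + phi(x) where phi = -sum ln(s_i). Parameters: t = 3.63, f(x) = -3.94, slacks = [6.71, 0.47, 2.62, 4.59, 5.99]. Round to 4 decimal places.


Step 1: Compute log-barrier.
ln values: [1.9036, -0.755, 0.9632, 1.5239, 1.7901]
phi = -(1.9036 - 0.755 + 0.9632 + 1.5239 + 1.7901) = -5.4257
Step 2: Compute augmented objective.
t*f(x) = 3.63*-3.94 = -14.3022
Total = -14.3022 - 5.4257 = -19.7279


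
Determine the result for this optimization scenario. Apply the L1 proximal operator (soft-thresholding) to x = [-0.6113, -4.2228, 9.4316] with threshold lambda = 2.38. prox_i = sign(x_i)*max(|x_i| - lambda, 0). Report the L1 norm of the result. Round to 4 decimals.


Soft-thresholding with lambda = 2.38:
prox(-0.6113) = sign(-0.6113)*max(|-0.6113| - 2.38, 0) = 0.0
prox(-4.2228) = sign(-4.2228)*max(|-4.2228| - 2.38, 0) = -1.8428
prox(9.4316) = sign(9.4316)*max(|9.4316| - 2.38, 0) = 7.0516
prox(x) = [0.0, -1.8428, 7.0516]
||prox(x)||_1 = 0.0 + 1.8428 + 7.0516 = 8.8944


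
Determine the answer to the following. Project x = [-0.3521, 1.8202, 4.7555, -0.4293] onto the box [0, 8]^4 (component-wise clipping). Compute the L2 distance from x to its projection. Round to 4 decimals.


Project each component onto [0, 8].
clip(-0.3521) = 0.0, clip(1.8202) = 1.8202, clip(4.7555) = 4.7555, clip(-0.4293) = 0.0
Projection = [0.0, 1.8202, 4.7555, 0.0]
Squared diffs: [0.124, 0.0, 0.0, 0.1843]
Distance = sqrt(0.3083) = 0.5552


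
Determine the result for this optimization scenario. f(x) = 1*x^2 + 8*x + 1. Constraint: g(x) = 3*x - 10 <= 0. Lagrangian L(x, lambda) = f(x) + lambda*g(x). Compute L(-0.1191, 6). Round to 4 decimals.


Step 1: Evaluate f(x).
f(-0.1191) = 1*(-0.1191)^2 + 8*(-0.1191) + 1 = 0.0614
Step 2: Evaluate g(x).
g(-0.1191) = 3*-0.1191 - 10 = -10.3573
Step 3: Compute Lagrangian.
L = 0.0614 + 6*-10.3573 = -62.0824


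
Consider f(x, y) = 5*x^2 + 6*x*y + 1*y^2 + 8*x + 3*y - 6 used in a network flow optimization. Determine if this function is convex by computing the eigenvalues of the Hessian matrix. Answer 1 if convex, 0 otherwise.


The Hessian of f(x,y) = 5*x^2 + 6*x*y + 1*y^2 + 8*x + 3*y - 6 is:
H = [[10, 6], [6, 2]]
Trace = 10 + 2 = 12
Determinant = 10*2 - (6)^2 = -16
Discriminant = (12)^2 - 4*-16 = 208.0
Eigenvalues: lambda_1 = -1.2111, lambda_2 = 13.2111
The function is not convex.

0


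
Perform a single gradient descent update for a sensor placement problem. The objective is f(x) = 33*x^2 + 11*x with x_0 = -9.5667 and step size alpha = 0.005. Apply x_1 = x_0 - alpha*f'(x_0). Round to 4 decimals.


We compute the gradient at x_0 and apply the update.
f'(x) = 66*x + 11
f'(-9.5667) = 66*-9.5667 + 11 = -620.4022
x_1 = -9.5667 - 0.005*-620.4022 = -6.4647


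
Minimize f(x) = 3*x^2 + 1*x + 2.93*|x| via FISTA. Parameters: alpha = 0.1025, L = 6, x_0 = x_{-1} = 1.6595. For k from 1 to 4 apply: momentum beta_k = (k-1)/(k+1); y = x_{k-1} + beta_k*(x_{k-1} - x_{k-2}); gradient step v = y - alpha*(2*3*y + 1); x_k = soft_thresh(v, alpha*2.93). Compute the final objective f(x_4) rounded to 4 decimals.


FISTA on f(x) = 3*x^2 + 1*x + 2.93*|x|
L = 6, alpha = 0.1025
Iteration 1: beta = 0.0, y = 1.6595 + 0.0*(1.6595 - 1.6595) = 1.6595
  grad(y) = 10.957, v = y - alpha*grad = 0.5364
  prox(v) = soft_thresh(0.5364, 0.3003) = 0.2361
Iteration 2: beta = 0.3333, y = 0.2361 + 0.3333*(0.2361 - 1.6595) = -0.2384
  grad(y) = -0.4303, v = y - alpha*grad = -0.1943
  prox(v) = soft_thresh(-0.1943, 0.3003) = 0.0
Iteration 3: beta = 0.5, y = 0.0 + 0.5*(0.0 - 0.2361) = -0.118
  grad(y) = 0.2918, v = y - alpha*grad = -0.1479
  prox(v) = soft_thresh(-0.1479, 0.3003) = 0.0
Iteration 4: beta = 0.6, y = 0.0 + 0.6*(0.0 - 0.0) = 0.0
  grad(y) = 1.0, v = y - alpha*grad = -0.1025
  prox(v) = soft_thresh(-0.1025, 0.3003) = 0.0
f(x_4) = 3*0.0^2 + 1*0.0 + 2.93*|0.0| = 0.0


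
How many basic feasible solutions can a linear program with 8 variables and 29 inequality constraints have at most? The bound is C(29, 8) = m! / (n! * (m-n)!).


Each vertex corresponds to some choice of n active constraints out of m, so the number of vertices is at most C(m, n) = m! / (n!(m-n)!).
m = 29, n = 8
Numerator: 29 * 28 * 27 * 26 * 25 * 24 * 23 * 22
Denominator: 8! = 40320
C(29, 8) = 4292145


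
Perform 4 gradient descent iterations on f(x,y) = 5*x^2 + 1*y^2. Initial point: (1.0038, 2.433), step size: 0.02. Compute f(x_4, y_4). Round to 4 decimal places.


Gradient descent on f(x,y) = 5*x^2 + 1*y^2.
Starting point: (1.0038, 2.433), alpha = 0.02
Step 1: grad_x = 2*5*1.0038 = 10.038, grad_y = 2*1*2.433 = 4.866
  x_1 = 1.0038 - 0.02*10.038 = 0.803
  y_1 = 2.433 - 0.02*4.866 = 2.3357
Step 2: grad_x = 2*5*0.803 = 8.0304, grad_y = 2*1*2.3357 = 4.6714
  x_2 = 0.803 - 0.02*8.0304 = 0.6424
  y_2 = 2.3357 - 0.02*4.6714 = 2.2423
Step 3: grad_x = 2*5*0.6424 = 6.4243, grad_y = 2*1*2.2423 = 4.4845
  x_3 = 0.6424 - 0.02*6.4243 = 0.5139
  y_3 = 2.2423 - 0.02*4.4845 = 2.1526
Step 4: grad_x = 2*5*0.5139 = 5.1395, grad_y = 2*1*2.1526 = 4.3051
  x_4 = 0.5139 - 0.02*5.1395 = 0.4112
  y_4 = 2.1526 - 0.02*4.3051 = 2.0665
f(0.4112, 2.0665) = 5*0.4112^2 + 1*2.0665^2 = 5.1155


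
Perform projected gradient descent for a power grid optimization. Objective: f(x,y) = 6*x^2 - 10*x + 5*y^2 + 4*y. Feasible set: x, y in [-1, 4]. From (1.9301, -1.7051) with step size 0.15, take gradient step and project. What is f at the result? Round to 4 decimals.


Step 1: Compute gradient at (1.9301, -1.7051).
grad_x = 2*6*1.9301 - 10 = 13.1612
grad_y = 2*5*-1.7051 + 4 = -13.051
Step 2: Gradient step.
x_raw = 1.9301 - 0.15*13.1612 = -0.0441
y_raw = -1.7051 - 0.15*-13.051 = 0.2526
Step 3: Project onto [-1, 4].
x_proj = clip(-0.0441) = -0.0441
y_proj = clip(0.2526) = 0.2526
Step 4: Evaluate f.
f(-0.0441, 0.2526) = 1.7816


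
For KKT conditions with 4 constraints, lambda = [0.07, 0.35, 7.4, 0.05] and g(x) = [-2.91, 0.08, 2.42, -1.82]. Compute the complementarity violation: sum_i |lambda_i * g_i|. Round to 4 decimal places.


KKT complementary slackness check:
lambda_1 * g_1 = 0.07 * -2.91 = -0.2037
lambda_2 * g_2 = 0.35 * 0.08 = 0.028
lambda_3 * g_3 = 7.4 * 2.42 = 17.908
lambda_4 * g_4 = 0.05 * -1.82 = -0.091
Total violation = 0.2037 + 0.028 + 17.908 + 0.091 = 18.2307


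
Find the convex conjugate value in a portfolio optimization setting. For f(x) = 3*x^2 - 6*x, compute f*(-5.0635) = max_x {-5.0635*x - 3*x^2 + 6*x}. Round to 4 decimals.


f*(y) = sup_x {y*x - a*x^2 - b*x} = sup_x {(y-b)*x - a*x^2}
FOC: (y - b) - 2a*x = 0 => x* = (y - b)/(2a)
x* = (-5.0635 + 6)/(2*3) = 0.1561
f*(-5.0635) = (y-b)^2/(4a) = (-5.0635 + 6)^2/(4*3)
= 0.877/12 = 0.0731


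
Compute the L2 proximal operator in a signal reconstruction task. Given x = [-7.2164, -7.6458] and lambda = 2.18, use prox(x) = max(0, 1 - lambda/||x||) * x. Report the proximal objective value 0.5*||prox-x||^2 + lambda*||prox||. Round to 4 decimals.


Step 1: Compute ||x||.
||x|| = 10.5135
Step 2: Compute scaling factor.
scale = max(0, 1 - 2.18/10.5135) = 0.7926
Step 3: prox(x) = [-5.7201, -6.0604]
||prox(x)|| = 8.3335
Step 4: Proximal objective.
0.5*||prox-x||^2 = 2.3762
lambda*||prox|| = 18.167
Total = 20.5433


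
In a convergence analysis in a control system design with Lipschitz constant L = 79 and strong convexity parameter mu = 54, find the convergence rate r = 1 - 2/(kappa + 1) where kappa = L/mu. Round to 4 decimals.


Step 1: Compute the condition number.
kappa = L/mu = 79/54 = 1.463
Step 2: Compute the convergence rate.
r = 1 - 2/(kappa + 1) = 1 - 2*mu/(L + mu) = (L - mu)/(L + mu) = 25/133 = 0.188


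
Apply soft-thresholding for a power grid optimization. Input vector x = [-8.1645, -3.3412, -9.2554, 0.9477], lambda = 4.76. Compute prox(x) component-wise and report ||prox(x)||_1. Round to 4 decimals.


Soft-thresholding with lambda = 4.76:
prox(-8.1645) = sign(-8.1645)*max(|-8.1645| - 4.76, 0) = -3.4045
prox(-3.3412) = sign(-3.3412)*max(|-3.3412| - 4.76, 0) = 0.0
prox(-9.2554) = sign(-9.2554)*max(|-9.2554| - 4.76, 0) = -4.4954
prox(0.9477) = sign(0.9477)*max(|0.9477| - 4.76, 0) = 0.0
prox(x) = [-3.4045, 0.0, -4.4954, 0.0]
||prox(x)||_1 = 3.4045 + 0.0 + 4.4954 + 0.0 = 7.8999


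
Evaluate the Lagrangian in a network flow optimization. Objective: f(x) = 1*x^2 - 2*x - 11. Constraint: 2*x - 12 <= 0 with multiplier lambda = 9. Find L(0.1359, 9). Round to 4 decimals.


Step 1: Evaluate f(x).
f(0.1359) = 1*0.1359^2 - 2*0.1359 - 11 = -11.2533
Step 2: Evaluate g(x).
g(0.1359) = 2*0.1359 - 12 = -11.7282
Step 3: Compute Lagrangian.
L = -11.2533 + 9*-11.7282 = -116.8071
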